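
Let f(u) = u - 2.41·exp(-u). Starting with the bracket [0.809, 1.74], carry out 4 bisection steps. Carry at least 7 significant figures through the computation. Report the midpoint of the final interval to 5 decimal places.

f(0.809000) = -0.264181, f(1.740000) = 1.316996 (opposite signs)
step 1: m = 1.274500, f(m) = 0.600735 > 0 → root in [0.809000, 1.274500]
step 2: m = 1.041750, f(m) = 0.191414 > 0 → root in [0.809000, 1.041750]
step 3: m = 0.925375, f(m) = -0.029907 < 0 → root in [0.925375, 1.041750]
step 4: m = 0.983563, f(m) = 0.082279 > 0 → root in [0.925375, 0.983563]
Midpoint of [0.925375, 0.983563] = 0.954469

0.95447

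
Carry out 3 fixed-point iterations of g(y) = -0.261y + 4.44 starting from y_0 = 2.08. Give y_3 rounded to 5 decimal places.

y_1 = g(2.080000) = 3.897120
y_2 = g(3.897120) = 3.422852
y_3 = g(3.422852) = 3.546636

3.54664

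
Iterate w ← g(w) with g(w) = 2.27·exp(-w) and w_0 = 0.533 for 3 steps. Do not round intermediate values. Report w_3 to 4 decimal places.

1.2469

w_1 = g(0.533000) = 1.332131
w_2 = g(1.332131) = 0.599085
w_3 = g(0.599085) = 1.246942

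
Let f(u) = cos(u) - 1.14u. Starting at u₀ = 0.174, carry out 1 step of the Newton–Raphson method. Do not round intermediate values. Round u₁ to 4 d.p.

Newton update: u ← u − f(u)/f'(u).
f'(u) = -sin(u) - 1.14
u_0 = 0.174000: f = 0.786540, f' = -1.313123 → u_1 = 0.174000 - (0.786540)/(-1.313123) = 0.772984

0.7730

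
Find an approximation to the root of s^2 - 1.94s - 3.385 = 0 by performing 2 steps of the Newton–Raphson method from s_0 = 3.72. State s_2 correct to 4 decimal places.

f'(s) = 2s - 1.94
s_0 = 3.720000: f = 3.236600, f' = 5.500000 → s_1 = 3.720000 - (3.236600)/(5.500000) = 3.131527
s_1 = 3.131527: f = 0.346300, f' = 4.323055 → s_2 = 3.131527 - (0.346300)/(4.323055) = 3.051422

3.0514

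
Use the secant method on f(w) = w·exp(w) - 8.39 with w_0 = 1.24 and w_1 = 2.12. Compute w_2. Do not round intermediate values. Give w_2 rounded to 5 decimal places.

1.51005

f(w_0) = -4.105039, f(w_1) = 9.272011
w_2 = 2.120000 - (9.272011)·(2.120000 - 1.240000)/(9.272011 - (-4.105039)) = 1.510047; f(w_2) = -1.554101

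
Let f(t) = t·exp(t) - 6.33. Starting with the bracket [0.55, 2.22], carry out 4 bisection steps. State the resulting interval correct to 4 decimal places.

[1.3850, 1.4894]

f(0.550000) = -5.376711, f(2.220000) = 14.110275 (opposite signs)
step 1: m = 1.385000, f(m) = -0.797166 < 0 → root in [1.385000, 2.220000]
step 2: m = 1.802500, f(m) = 4.601785 > 0 → root in [1.385000, 1.802500]
step 3: m = 1.593750, f(m) = 1.514712 > 0 → root in [1.385000, 1.593750]
step 4: m = 1.489375, f(m) = 0.274370 > 0 → root in [1.385000, 1.489375]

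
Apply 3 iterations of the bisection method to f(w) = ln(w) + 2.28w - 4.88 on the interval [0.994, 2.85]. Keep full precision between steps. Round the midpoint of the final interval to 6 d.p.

1.806000

f(0.994000) = -2.619698, f(2.850000) = 2.665319 (opposite signs)
step 1: m = 1.922000, f(m) = 0.155526 > 0 → root in [0.994000, 1.922000]
step 2: m = 1.458000, f(m) = -1.178694 < 0 → root in [1.458000, 1.922000]
step 3: m = 1.690000, f(m) = -0.502071 < 0 → root in [1.690000, 1.922000]
Midpoint of [1.690000, 1.922000] = 1.806000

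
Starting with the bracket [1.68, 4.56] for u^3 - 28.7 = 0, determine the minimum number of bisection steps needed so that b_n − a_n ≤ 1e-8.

Initial width b − a = 4.56 − 1.68 = 2.880000.
After n steps the width is (b−a)/2^n; need (b−a)/2^n ≤ 1e-8.
So n ≥ log₂(2.880000/1e-8) = log₂(288000000.0000) ≈ 28.1015.
Hence n = 29.

29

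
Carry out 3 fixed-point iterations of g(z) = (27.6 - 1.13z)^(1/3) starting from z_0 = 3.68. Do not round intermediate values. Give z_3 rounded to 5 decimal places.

2.89742

z_1 = g(3.680000) = 2.861952
z_2 = g(2.861952) = 2.899088
z_3 = g(2.899088) = 2.897423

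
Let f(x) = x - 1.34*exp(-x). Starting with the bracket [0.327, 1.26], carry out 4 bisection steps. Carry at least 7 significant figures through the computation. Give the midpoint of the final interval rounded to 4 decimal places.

f(0.327000) = -0.639252, f(1.260000) = 0.879904 (opposite signs)
step 1: m = 0.793500, f(m) = 0.187473 > 0 → root in [0.327000, 0.793500]
step 2: m = 0.560250, f(m) = -0.204979 < 0 → root in [0.560250, 0.793500]
step 3: m = 0.676875, f(m) = -0.004117 < 0 → root in [0.676875, 0.793500]
step 4: m = 0.735187, f(m) = 0.092771 > 0 → root in [0.676875, 0.735187]
Midpoint of [0.676875, 0.735187] = 0.706031

0.7060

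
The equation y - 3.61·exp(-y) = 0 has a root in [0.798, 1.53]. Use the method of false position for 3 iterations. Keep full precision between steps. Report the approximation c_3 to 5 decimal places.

f(0.798000) = -0.827325, f(1.530000) = 0.748306
step 1: c = 1.182355, f(c) = 0.075688 > 0 → new bracket [0.798000, 1.182355]
step 2: c = 1.150139, f(c) = 0.007240 > 0 → new bracket [0.798000, 1.150139]
step 3: c = 1.147085, f(c) = 0.000688 > 0 → new bracket [0.798000, 1.147085]

1.14708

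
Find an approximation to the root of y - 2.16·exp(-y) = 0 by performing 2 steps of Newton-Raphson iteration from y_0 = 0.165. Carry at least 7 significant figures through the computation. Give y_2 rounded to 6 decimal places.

0.884034

f'(y) = 1 + 2.16·exp(-y)
y_0 = 0.165000: f = -1.666450, f' = 2.831450 → y_1 = 0.165000 - (-1.666450)/(2.831450) = 0.753550
y_1 = 0.753550: f = -0.263146, f' = 2.016696 → y_2 = 0.753550 - (-0.263146)/(2.016696) = 0.884034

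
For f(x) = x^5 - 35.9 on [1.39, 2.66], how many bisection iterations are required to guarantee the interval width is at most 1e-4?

14

Initial width b − a = 2.66 − 1.39 = 1.270000.
After n steps the width is (b−a)/2^n; need (b−a)/2^n ≤ 1e-4.
So n ≥ log₂(1.270000/1e-4) = log₂(12700.0000) ≈ 13.6325.
Hence n = 14.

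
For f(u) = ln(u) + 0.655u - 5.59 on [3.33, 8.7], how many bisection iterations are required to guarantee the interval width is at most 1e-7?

26

Initial width b − a = 8.7 − 3.33 = 5.370000.
After n steps the width is (b−a)/2^n; need (b−a)/2^n ≤ 1e-7.
So n ≥ log₂(5.370000/1e-7) = log₂(53700000.0000) ≈ 25.6784.
Hence n = 26.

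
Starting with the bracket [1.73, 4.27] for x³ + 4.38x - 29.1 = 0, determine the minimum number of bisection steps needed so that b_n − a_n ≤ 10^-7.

25

Initial width b − a = 4.27 − 1.73 = 2.540000.
After n steps the width is (b−a)/2^n; need (b−a)/2^n ≤ 10^-7.
So n ≥ log₂(2.540000/10^-7) = log₂(25400000.0000) ≈ 24.5983.
Hence n = 25.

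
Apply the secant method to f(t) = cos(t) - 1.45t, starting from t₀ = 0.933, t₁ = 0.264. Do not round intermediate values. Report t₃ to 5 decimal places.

Secant update: t_(k+1) = t_k − f(t_k)·(t_k − t_(k-1))/(f(t_k) − f(t_(k-1))).
f(t_0) = -0.757424, f(t_1) = 0.582554
t_2 = 0.264000 - (0.582554)·(0.264000 - 0.933000)/(0.582554 - (-0.757424)) = 0.554847; f(t_2) = 0.045453
t_3 = 0.554847 - (0.045453)·(0.554847 - 0.264000)/(0.045453 - (0.582554)) = 0.579460; f(t_3) = -0.003459

0.57946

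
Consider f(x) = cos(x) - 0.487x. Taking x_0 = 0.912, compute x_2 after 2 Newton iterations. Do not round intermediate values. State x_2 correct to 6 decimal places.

f'(x) = -sin(x) - 0.487
x_0 = 0.912000: f = 0.168022, f' = -1.277730 → x_1 = 0.912000 - (0.168022)/(-1.277730) = 1.043500
x_1 = 1.043500: f = -0.004986, f' = -1.351171 → x_2 = 1.043500 - (-0.004986)/(-1.351171) = 1.039810

1.039810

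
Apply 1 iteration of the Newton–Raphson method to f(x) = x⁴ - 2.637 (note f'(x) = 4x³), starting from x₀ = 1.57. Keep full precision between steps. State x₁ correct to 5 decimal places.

1.34785

x_0 = 1.570000: f = 3.438732, f' = 15.479572 → x_1 = 1.570000 - (3.438732)/(15.479572) = 1.347854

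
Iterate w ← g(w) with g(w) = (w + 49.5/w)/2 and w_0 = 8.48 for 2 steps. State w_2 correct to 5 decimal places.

7.03668

w_1 = g(8.480000) = 7.158632
w_2 = g(7.158632) = 7.036680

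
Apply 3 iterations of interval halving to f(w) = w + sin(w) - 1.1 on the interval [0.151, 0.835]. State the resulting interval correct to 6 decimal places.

f(0.151000) = -0.798573, f(0.835000) = 0.476297 (opposite signs)
step 1: m = 0.493000, f(m) = -0.133729 < 0 → root in [0.493000, 0.835000]
step 2: m = 0.664000, f(m) = 0.180272 > 0 → root in [0.493000, 0.664000]
step 3: m = 0.578500, f(m) = 0.025269 > 0 → root in [0.493000, 0.578500]

[0.493000, 0.578500]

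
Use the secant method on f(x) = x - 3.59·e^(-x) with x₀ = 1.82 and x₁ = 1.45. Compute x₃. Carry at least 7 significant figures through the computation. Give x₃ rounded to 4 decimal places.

1.1479

f(x_0) = 1.238328, f(x_1) = 0.607893
x_2 = 1.450000 - (0.607893)·(1.450000 - 1.820000)/(0.607893 - (1.238328)) = 1.093230; f(x_2) = -0.109895
x_3 = 1.093230 - (-0.109895)·(1.093230 - 1.450000)/(-0.109895 - (0.607893)) = 1.147852; f(x_3) = 0.008682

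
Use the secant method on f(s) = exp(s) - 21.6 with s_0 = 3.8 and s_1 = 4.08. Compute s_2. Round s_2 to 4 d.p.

3.3522

Secant update: s_(k+1) = s_k − f(s_k)·(s_k − s_(k-1))/(f(s_k) − f(s_(k-1))).
f(s_0) = 23.101184, f(s_1) = 37.545470
s_2 = 4.080000 - (37.545470)·(4.080000 - 3.800000)/(37.545470 - (23.101184)) = 3.352187; f(s_2) = 6.965151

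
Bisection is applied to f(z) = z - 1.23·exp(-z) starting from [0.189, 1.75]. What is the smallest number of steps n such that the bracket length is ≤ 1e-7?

24

Initial width b − a = 1.75 − 0.189 = 1.561000.
After n steps the width is (b−a)/2^n; need (b−a)/2^n ≤ 1e-7.
So n ≥ log₂(1.561000/1e-7) = log₂(15610000.0000) ≈ 23.8960.
Hence n = 24.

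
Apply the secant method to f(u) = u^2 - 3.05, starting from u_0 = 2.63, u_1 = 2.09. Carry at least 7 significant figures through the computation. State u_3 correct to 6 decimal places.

f(u_0) = 3.866900, f(u_1) = 1.318100
u_2 = 2.090000 - (1.318100)·(2.090000 - 2.630000)/(1.318100 - (3.866900)) = 1.810742; f(u_2) = 0.228785
u_3 = 1.810742 - (0.228785)·(1.810742 - 2.090000)/(0.228785 - (1.318100)) = 1.752090; f(u_3) = 0.019819

1.752090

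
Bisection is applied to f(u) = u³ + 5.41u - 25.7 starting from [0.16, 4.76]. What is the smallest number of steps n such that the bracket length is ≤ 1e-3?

13

Initial width b − a = 4.76 − 0.16 = 4.600000.
After n steps the width is (b−a)/2^n; need (b−a)/2^n ≤ 1e-3.
So n ≥ log₂(4.600000/1e-3) = log₂(4600.0000) ≈ 12.1674.
Hence n = 13.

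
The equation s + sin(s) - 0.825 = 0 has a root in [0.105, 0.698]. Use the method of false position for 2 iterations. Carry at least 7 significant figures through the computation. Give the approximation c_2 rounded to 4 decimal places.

0.4188

False-position update: c = (a·f(b) − b·f(a))/(f(b) − f(a)); replace the endpoint whose sign matches f(c).
f(0.105000) = -0.615193, f(0.698000) = 0.515687
step 1: c = 0.427589, f(c) = 0.017267 > 0 → new bracket [0.105000, 0.427589]
step 2: c = 0.418782, f(c) = 0.000430 > 0 → new bracket [0.105000, 0.418782]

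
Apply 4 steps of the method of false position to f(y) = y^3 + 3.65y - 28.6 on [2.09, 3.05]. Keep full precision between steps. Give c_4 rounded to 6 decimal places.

2.662694

f(2.090000) = -11.842171, f(3.050000) = 10.905125
step 1: c = 2.589773, f(c) = -1.777918 < 0 → new bracket [2.589773, 3.050000]
step 2: c = 2.654288, f(c) = -0.211742 < 0 → new bracket [2.654288, 3.050000]
step 3: c = 2.661825, f(c) = -0.024477 < 0 → new bracket [2.661825, 3.050000]
step 4: c = 2.662694, f(c) = -0.002820 < 0 → new bracket [2.662694, 3.050000]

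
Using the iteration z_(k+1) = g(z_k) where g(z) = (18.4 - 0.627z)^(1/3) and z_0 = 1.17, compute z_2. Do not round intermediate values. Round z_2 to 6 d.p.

z_1 = g(1.170000) = 2.604450
z_2 = g(2.604450) = 2.559481

2.559481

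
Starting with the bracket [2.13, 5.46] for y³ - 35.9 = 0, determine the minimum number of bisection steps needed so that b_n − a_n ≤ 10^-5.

Initial width b − a = 5.46 − 2.13 = 3.330000.
After n steps the width is (b−a)/2^n; need (b−a)/2^n ≤ 10^-5.
So n ≥ log₂(3.330000/10^-5) = log₂(333000.0000) ≈ 18.3452.
Hence n = 19.

19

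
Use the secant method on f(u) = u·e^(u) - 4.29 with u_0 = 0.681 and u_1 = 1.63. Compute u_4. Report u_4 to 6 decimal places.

f(u_0) = -2.944444, f(u_1) = 4.029316
u_2 = 1.630000 - (4.029316)·(1.630000 - 0.681000)/(4.029316 - (-2.944444)) = 1.081685; f(u_2) = -1.099416
u_3 = 1.081685 - (-1.099416)·(1.081685 - 1.630000)/(-1.099416 - (4.029316)) = 1.199224; f(u_3) = -0.311527
u_4 = 1.199224 - (-0.311527)·(1.199224 - 1.081685)/(-0.311527 - (-1.099416)) = 1.245698; f(u_4) = 0.039249

1.245698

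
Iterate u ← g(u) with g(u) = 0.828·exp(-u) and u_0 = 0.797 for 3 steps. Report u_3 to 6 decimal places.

0.468198

u_1 = g(0.797000) = 0.373162
u_2 = g(0.373162) = 0.570122
u_3 = g(0.570122) = 0.468198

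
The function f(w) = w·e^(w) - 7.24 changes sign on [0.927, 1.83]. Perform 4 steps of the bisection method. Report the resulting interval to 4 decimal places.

f(0.927000) = -4.897548, f(1.830000) = 4.168013 (opposite signs)
step 1: m = 1.378500, f(m) = -1.768811 < 0 → root in [1.378500, 1.830000]
step 2: m = 1.604250, f(m) = 0.739744 > 0 → root in [1.378500, 1.604250]
step 3: m = 1.491375, f(m) = -0.613522 < 0 → root in [1.491375, 1.604250]
step 4: m = 1.547813, f(m) = 0.036538 > 0 → root in [1.491375, 1.547813]

[1.4914, 1.5478]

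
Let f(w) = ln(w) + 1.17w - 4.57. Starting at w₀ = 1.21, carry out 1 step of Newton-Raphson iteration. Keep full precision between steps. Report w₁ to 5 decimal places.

2.69448

f'(w) = 1/w + 1.17
w_0 = 1.210000: f = -2.963680, f' = 1.996446 → w_1 = 1.210000 - (-2.963680)/(1.996446) = 2.694478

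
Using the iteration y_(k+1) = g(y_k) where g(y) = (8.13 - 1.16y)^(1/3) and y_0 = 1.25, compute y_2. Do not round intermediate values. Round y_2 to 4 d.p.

y_1 = g(1.250000) = 1.883326
y_2 = g(1.883326) = 1.811586

1.8116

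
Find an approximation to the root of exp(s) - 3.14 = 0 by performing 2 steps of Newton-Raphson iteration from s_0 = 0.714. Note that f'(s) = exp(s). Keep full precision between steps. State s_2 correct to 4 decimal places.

1.1498

s_0 = 0.714000: f = -1.097856, f' = 2.042144 → s_1 = 0.714000 - (-1.097856)/(2.042144) = 1.251600
s_1 = 1.251600: f = 0.355932, f' = 3.495932 → s_2 = 1.251600 - (0.355932)/(3.495932) = 1.149787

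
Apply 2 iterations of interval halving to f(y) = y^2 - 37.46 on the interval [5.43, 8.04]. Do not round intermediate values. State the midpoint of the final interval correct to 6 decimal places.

f(5.430000) = -7.975100, f(8.040000) = 27.181600 (opposite signs)
step 1: m = 6.735000, f(m) = 7.900225 > 0 → root in [5.430000, 6.735000]
step 2: m = 6.082500, f(m) = -0.463194 < 0 → root in [6.082500, 6.735000]
Midpoint of [6.082500, 6.735000] = 6.408750

6.408750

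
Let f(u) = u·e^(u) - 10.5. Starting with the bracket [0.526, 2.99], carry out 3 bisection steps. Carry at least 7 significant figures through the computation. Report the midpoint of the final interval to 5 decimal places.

f(0.526000) = -9.609929, f(2.990000) = 48.958191 (opposite signs)
step 1: m = 1.758000, f(m) = -0.302151 < 0 → root in [1.758000, 2.990000]
step 2: m = 2.374000, f(m) = 14.997395 > 0 → root in [1.758000, 2.374000]
step 3: m = 2.066000, f(m) = 5.807325 > 0 → root in [1.758000, 2.066000]
Midpoint of [1.758000, 2.066000] = 1.912000

1.91200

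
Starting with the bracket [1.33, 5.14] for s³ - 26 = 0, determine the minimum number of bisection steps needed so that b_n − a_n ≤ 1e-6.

Initial width b − a = 5.14 − 1.33 = 3.810000.
After n steps the width is (b−a)/2^n; need (b−a)/2^n ≤ 1e-6.
So n ≥ log₂(3.810000/1e-6) = log₂(3810000.0000) ≈ 21.8614.
Hence n = 22.

22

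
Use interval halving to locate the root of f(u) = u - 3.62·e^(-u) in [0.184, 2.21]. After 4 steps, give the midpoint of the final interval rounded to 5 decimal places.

1.13369

f(0.184000) = -2.827608, f(2.210000) = 1.812884 (opposite signs)
step 1: m = 1.197000, f(m) = 0.103401 > 0 → root in [0.184000, 1.197000]
step 2: m = 0.690500, f(m) = -1.124298 < 0 → root in [0.690500, 1.197000]
step 3: m = 0.943750, f(m) = -0.465030 < 0 → root in [0.943750, 1.197000]
step 4: m = 1.070375, f(m) = -0.170850 < 0 → root in [1.070375, 1.197000]
Midpoint of [1.070375, 1.197000] = 1.133688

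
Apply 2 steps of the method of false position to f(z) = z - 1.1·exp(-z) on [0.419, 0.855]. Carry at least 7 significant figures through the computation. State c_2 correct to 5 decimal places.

0.60261

False-position update: c = (a·f(b) − b·f(a))/(f(b) − f(a)); replace the endpoint whose sign matches f(c).
f(0.419000) = -0.304475, f(0.855000) = 0.387188
step 1: c = 0.610930, f(c) = 0.013800 > 0 → new bracket [0.419000, 0.610930]
step 2: c = 0.602608, f(c) = 0.000488 > 0 → new bracket [0.419000, 0.602608]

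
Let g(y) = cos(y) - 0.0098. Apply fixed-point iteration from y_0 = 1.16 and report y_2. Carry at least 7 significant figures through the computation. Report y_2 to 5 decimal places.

y_1 = g(1.160000) = 0.389540
y_2 = g(0.389540) = 0.915284

0.91528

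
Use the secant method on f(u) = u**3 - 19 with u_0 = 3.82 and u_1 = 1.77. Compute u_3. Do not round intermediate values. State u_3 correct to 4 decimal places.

2.8363

Secant update: u_(k+1) = u_k − f(u_k)·(u_k − u_(k-1))/(f(u_k) − f(u_(k-1))).
f(u_0) = 36.742968, f(u_1) = -13.454767
u_2 = 1.770000 - (-13.454767)·(1.770000 - 3.820000)/(-13.454767 - (36.742968)) = 2.319472; f(u_2) = -6.521349
u_3 = 2.319472 - (-6.521349)·(2.319472 - 1.770000)/(-6.521349 - (-13.454767)) = 2.836288; f(u_3) = 3.816613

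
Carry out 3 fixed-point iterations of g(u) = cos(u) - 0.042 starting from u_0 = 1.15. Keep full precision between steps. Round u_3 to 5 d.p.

0.58617

u_1 = g(1.150000) = 0.366487
u_2 = g(0.366487) = 0.891592
u_3 = g(0.891592) = 0.586174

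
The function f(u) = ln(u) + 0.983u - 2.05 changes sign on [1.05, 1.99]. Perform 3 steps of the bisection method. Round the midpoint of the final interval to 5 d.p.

f(1.050000) = -0.969060, f(1.990000) = 0.594305 (opposite signs)
step 1: m = 1.520000, f(m) = -0.137130 < 0 → root in [1.520000, 1.990000]
step 2: m = 1.755000, f(m) = 0.237634 > 0 → root in [1.520000, 1.755000]
step 3: m = 1.637500, f(m) = 0.052833 > 0 → root in [1.520000, 1.637500]
Midpoint of [1.520000, 1.637500] = 1.578750

1.57875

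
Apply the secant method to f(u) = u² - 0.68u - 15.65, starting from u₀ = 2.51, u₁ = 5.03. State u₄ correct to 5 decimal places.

4.31098

f(u_0) = -11.056700, f(u_1) = 6.230500
u_2 = 5.030000 - (6.230500)·(5.030000 - 2.510000)/(6.230500 - (-11.056700)) = 4.121764; f(u_2) = -1.463862
u_3 = 4.121764 - (-1.463862)·(4.121764 - 5.030000)/(-1.463862 - (6.230500)) = 4.294557; f(u_3) = -0.127079
u_4 = 4.294557 - (-0.127079)·(4.294557 - 4.121764)/(-0.127079 - (-1.463862)) = 4.310983; f(u_4) = 0.003108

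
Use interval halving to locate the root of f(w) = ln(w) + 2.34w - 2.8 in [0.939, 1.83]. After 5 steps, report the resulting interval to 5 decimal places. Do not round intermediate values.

f(0.939000) = -0.665680, f(1.830000) = 2.086516 (opposite signs)
step 1: m = 1.384500, f(m) = 0.765069 > 0 → root in [0.939000, 1.384500]
step 2: m = 1.161750, f(m) = 0.068422 > 0 → root in [0.939000, 1.161750]
step 3: m = 1.050375, f(m) = -0.292975 < 0 → root in [1.050375, 1.161750]
step 4: m = 1.106063, f(m) = -0.111007 < 0 → root in [1.106063, 1.161750]
step 5: m = 1.133906, f(m) = -0.020991 < 0 → root in [1.133906, 1.161750]

[1.13391, 1.16175]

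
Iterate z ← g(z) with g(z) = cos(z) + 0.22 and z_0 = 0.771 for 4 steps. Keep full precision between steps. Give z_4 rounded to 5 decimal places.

0.83531

z_1 = g(0.771000) = 0.937214
z_2 = g(0.937214) = 0.812035
z_3 = g(0.812035) = 0.908023
z_4 = g(0.908023) = 0.835306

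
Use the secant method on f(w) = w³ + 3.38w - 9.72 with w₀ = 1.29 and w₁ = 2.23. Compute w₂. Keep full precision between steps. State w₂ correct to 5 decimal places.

f(w_0) = -3.213111, f(w_1) = 8.906967
w_2 = 2.230000 - (8.906967)·(2.230000 - 1.290000)/(8.906967 - (-3.213111)) = 1.539200; f(w_2) = -0.870928

1.53920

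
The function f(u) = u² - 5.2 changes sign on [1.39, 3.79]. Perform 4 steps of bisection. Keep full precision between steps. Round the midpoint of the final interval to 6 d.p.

2.215000

f(1.390000) = -3.267900, f(3.790000) = 9.164100 (opposite signs)
step 1: m = 2.590000, f(m) = 1.508100 > 0 → root in [1.390000, 2.590000]
step 2: m = 1.990000, f(m) = -1.239900 < 0 → root in [1.990000, 2.590000]
step 3: m = 2.290000, f(m) = 0.044100 > 0 → root in [1.990000, 2.290000]
step 4: m = 2.140000, f(m) = -0.620400 < 0 → root in [2.140000, 2.290000]
Midpoint of [2.140000, 2.290000] = 2.215000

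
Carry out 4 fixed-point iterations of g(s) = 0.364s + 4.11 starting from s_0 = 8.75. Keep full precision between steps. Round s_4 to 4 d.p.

6.5024

s_1 = g(8.750000) = 7.295000
s_2 = g(7.295000) = 6.765380
s_3 = g(6.765380) = 6.572598
s_4 = g(6.572598) = 6.502426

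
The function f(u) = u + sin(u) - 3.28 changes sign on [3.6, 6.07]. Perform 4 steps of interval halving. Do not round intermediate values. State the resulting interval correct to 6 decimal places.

[4.063125, 4.217500]

f(3.600000) = -0.122520, f(6.070000) = 2.578426 (opposite signs)
step 1: m = 4.835000, f(m) = 0.562507 > 0 → root in [3.600000, 4.835000]
step 2: m = 4.217500, f(m) = 0.057479 > 0 → root in [3.600000, 4.217500]
step 3: m = 3.908750, f(m) = -0.065342 < 0 → root in [3.908750, 4.217500]
step 4: m = 4.063125, f(m) = -0.013404 < 0 → root in [4.063125, 4.217500]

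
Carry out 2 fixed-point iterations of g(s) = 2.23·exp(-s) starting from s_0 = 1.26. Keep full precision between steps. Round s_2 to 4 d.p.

1.1847

s_1 = g(1.260000) = 0.632548
s_2 = g(0.632548) = 1.184657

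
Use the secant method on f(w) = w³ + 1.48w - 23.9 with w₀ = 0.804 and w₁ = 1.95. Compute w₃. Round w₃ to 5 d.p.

f(w_0) = -22.190362, f(w_1) = -13.599125
w_2 = 1.950000 - (-13.599125)·(1.950000 - 0.804000)/(-13.599125 - (-22.190362)) = 3.764011; f(w_2) = 34.998410
w_3 = 3.764011 - (34.998410)·(3.764011 - 1.950000)/(34.998410 - (-13.599125)) = 2.457618; f(w_3) = -5.419001

2.45762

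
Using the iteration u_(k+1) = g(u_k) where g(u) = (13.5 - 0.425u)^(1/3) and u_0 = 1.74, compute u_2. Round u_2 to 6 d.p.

u_1 = g(1.740000) = 2.336805
u_2 = g(2.336805) = 2.321219

2.321219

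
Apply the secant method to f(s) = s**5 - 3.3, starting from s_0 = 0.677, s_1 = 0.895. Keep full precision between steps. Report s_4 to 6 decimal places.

Secant update: s_(k+1) = s_k − f(s_k)·(s_k − s_(k-1))/(f(s_k) − f(s_(k-1))).
f(s_0) = -3.157786, f(s_1) = -2.725731
s_2 = 0.895000 - (-2.725731)·(0.895000 - 0.677000)/(-2.725731 - (-3.157786)) = 2.270312; f(s_2) = 57.015268
s_3 = 2.270312 - (57.015268)·(2.270312 - 0.895000)/(57.015268 - (-2.725731)) = 0.957750; f(s_3) = -2.494139
s_4 = 0.957750 - (-2.494139)·(0.957750 - 2.270312)/(-2.494139 - (57.015268)) = 1.012761; f(s_4) = -2.234544

1.012761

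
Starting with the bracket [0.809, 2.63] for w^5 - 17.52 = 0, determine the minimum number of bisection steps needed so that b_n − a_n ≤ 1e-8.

Initial width b − a = 2.63 − 0.809 = 1.821000.
After n steps the width is (b−a)/2^n; need (b−a)/2^n ≤ 1e-8.
So n ≥ log₂(1.821000/1e-8) = log₂(182100000.0000) ≈ 27.4402.
Hence n = 28.

28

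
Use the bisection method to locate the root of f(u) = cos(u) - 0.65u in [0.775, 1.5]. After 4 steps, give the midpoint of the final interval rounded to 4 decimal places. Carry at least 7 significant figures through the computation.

f(0.775000) = 0.210671, f(1.500000) = -0.904263 (opposite signs)
step 1: m = 1.137500, f(m) = -0.319510 < 0 → root in [0.775000, 1.137500]
step 2: m = 0.956250, f(m) = -0.044975 < 0 → root in [0.775000, 0.956250]
step 3: m = 0.865625, f(m) = 0.085508 > 0 → root in [0.865625, 0.956250]
step 4: m = 0.910938, f(m) = 0.020896 > 0 → root in [0.910938, 0.956250]
Midpoint of [0.910938, 0.956250] = 0.933594

0.9336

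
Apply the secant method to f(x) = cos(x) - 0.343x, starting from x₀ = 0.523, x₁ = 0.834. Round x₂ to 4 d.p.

1.2326

Secant update: x_(k+1) = x_k − f(x_k)·(x_k − x_(k-1))/(f(x_k) − f(x_(k-1))).
f(x_0) = 0.686936, f(x_1) = 0.385857
x_2 = 0.834000 - (0.385857)·(0.834000 - 0.523000)/(0.385857 - (0.686936)) = 1.232571; f(x_2) = -0.090959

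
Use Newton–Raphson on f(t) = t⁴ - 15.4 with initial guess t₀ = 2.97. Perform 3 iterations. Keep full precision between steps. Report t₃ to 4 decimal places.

f'(t) = 4t³
t_0 = 2.970000: f = 62.408277, f' = 104.792292 → t_1 = 2.970000 - (62.408277)/(104.792292) = 2.374457
t_1 = 2.374457: f = 16.387583, f' = 53.549217 → t_2 = 2.374457 - (16.387583)/(53.549217) = 2.068429
t_2 = 2.068429: f = 2.904692, f' = 35.398251 → t_3 = 2.068429 - (2.904692)/(35.398251) = 1.986371

1.9864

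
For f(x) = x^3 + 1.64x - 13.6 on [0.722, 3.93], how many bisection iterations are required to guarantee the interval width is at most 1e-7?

Initial width b − a = 3.93 − 0.722 = 3.208000.
After n steps the width is (b−a)/2^n; need (b−a)/2^n ≤ 1e-7.
So n ≥ log₂(3.208000/1e-7) = log₂(32080000.0000) ≈ 24.9352.
Hence n = 25.

25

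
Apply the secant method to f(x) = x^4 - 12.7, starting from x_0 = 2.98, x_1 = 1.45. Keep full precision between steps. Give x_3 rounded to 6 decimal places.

2.020446

Secant update: x_(k+1) = x_k − f(x_k)·(x_k − x_(k-1))/(f(x_k) − f(x_(k-1))).
f(x_0) = 66.161504, f(x_1) = -8.279494
x_2 = 1.450000 - (-8.279494)·(1.450000 - 2.980000)/(-8.279494 - (66.161504)) = 1.620170; f(x_2) = -5.809633
x_3 = 1.620170 - (-5.809633)·(1.620170 - 1.450000)/(-5.809633 - (-8.279494)) = 2.020446; f(x_3) = 3.964365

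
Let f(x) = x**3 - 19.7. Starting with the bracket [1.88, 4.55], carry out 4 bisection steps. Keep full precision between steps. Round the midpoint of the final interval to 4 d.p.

2.6309

f(1.880000) = -13.055328, f(4.550000) = 74.496375 (opposite signs)
step 1: m = 3.215000, f(m) = 13.530963 > 0 → root in [1.880000, 3.215000]
step 2: m = 2.547500, f(m) = -3.167346 < 0 → root in [2.547500, 3.215000]
step 3: m = 2.881250, f(m) = 4.218990 > 0 → root in [2.547500, 2.881250]
step 4: m = 2.714375, f(m) = 0.299058 > 0 → root in [2.547500, 2.714375]
Midpoint of [2.547500, 2.714375] = 2.630937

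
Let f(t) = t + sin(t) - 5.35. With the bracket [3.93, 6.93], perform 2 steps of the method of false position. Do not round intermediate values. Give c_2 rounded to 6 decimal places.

5.781792

f(3.930000) = -2.129231, f(6.930000) = 2.182648
step 1: c = 5.411418, f(c) = -0.704050 < 0 → new bracket [5.411418, 6.930000]
step 2: c = 5.781792, f(c) = -0.048856 < 0 → new bracket [5.781792, 6.930000]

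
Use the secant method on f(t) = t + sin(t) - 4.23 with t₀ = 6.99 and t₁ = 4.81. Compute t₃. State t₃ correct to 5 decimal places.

f(t_0) = 3.409415, f(t_1) = -0.415240
t_2 = 4.810000 - (-0.415240)·(4.810000 - 6.990000)/(-0.415240 - (3.409415)) = 5.046681; f(t_2) = -0.127962
t_3 = 5.046681 - (-0.127962)·(5.046681 - 4.810000)/(-0.127962 - (-0.415240)) = 5.152105; f(t_3) = 0.017233

5.15211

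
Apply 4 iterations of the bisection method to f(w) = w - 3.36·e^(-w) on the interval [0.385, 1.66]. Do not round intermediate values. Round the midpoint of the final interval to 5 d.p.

1.14203

f(0.385000) = -1.901314, f(1.660000) = 1.021133 (opposite signs)
step 1: m = 1.022500, f(m) = -0.186074 < 0 → root in [1.022500, 1.660000]
step 2: m = 1.341250, f(m) = 0.462548 > 0 → root in [1.022500, 1.341250]
step 3: m = 1.181875, f(m) = 0.151352 > 0 → root in [1.022500, 1.181875]
step 4: m = 1.102187, f(m) = -0.013815 < 0 → root in [1.102187, 1.181875]
Midpoint of [1.102187, 1.181875] = 1.142031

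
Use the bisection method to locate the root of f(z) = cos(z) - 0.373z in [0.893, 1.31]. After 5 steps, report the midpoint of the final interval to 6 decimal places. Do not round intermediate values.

1.134078

f(0.893000) = 0.293989, f(1.310000) = -0.230780 (opposite signs)
step 1: m = 1.101500, f(m) = 0.041399 > 0 → root in [1.101500, 1.310000]
step 2: m = 1.205750, f(m) = -0.092752 < 0 → root in [1.101500, 1.205750]
step 3: m = 1.153625, f(m) = -0.025126 < 0 → root in [1.101500, 1.153625]
step 4: m = 1.127563, f(m) = 0.008282 > 0 → root in [1.127563, 1.153625]
step 5: m = 1.140594, f(m) = -0.008387 < 0 → root in [1.127563, 1.140594]
Midpoint of [1.127563, 1.140594] = 1.134078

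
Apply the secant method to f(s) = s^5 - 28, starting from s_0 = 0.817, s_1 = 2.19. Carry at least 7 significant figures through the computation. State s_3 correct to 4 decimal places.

1.8520

Secant update: s_(k+1) = s_k − f(s_k)·(s_k − s_(k-1))/(f(s_k) − f(s_(k-1))).
f(s_0) = -27.635993, f(s_1) = 22.375640
s_2 = 2.190000 - (22.375640)·(2.190000 - 0.817000)/(22.375640 - (-27.635993)) = 1.575708; f(s_2) = -18.286439
s_3 = 1.575708 - (-18.286439)·(1.575708 - 2.190000)/(-18.286439 - (22.375640)) = 1.851966; f(s_3) = -6.214646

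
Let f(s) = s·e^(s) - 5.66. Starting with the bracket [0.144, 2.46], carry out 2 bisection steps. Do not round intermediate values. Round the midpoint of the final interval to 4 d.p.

f(0.144000) = -5.493697, f(2.460000) = 23.133836 (opposite signs)
step 1: m = 1.302000, f(m) = -0.873011 < 0 → root in [1.302000, 2.460000]
step 2: m = 1.881000, f(m) = 6.679476 > 0 → root in [1.302000, 1.881000]
Midpoint of [1.302000, 1.881000] = 1.591500

1.5915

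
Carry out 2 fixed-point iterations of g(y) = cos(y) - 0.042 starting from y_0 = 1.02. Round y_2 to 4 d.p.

y_1 = g(1.020000) = 0.481366
y_2 = g(0.481366) = 0.844363

0.8444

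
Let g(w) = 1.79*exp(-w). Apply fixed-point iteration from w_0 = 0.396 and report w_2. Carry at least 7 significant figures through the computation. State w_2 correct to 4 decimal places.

w_1 = g(0.396000) = 1.204682
w_2 = g(1.204682) = 0.536619

0.5366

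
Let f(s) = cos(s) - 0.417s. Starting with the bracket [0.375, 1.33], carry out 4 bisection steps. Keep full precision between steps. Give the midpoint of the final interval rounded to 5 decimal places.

1.12109

f(0.375000) = 0.774133, f(1.330000) = -0.316134 (opposite signs)
step 1: m = 0.852500, f(m) = 0.302610 > 0 → root in [0.852500, 1.330000]
step 2: m = 1.091250, f(m) = 0.006325 > 0 → root in [1.091250, 1.330000]
step 3: m = 1.210625, f(m) = -0.152396 < 0 → root in [1.091250, 1.210625]
step 4: m = 1.150937, f(m) = -0.072309 < 0 → root in [1.091250, 1.150937]
Midpoint of [1.091250, 1.150937] = 1.121094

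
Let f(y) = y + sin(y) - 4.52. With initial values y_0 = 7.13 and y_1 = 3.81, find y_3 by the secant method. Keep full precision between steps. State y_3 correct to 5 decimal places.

f(y_0) = 3.359174, f(y_1) = -1.329737
y_2 = 3.810000 - (-1.329737)·(3.810000 - 7.130000)/(-1.329737 - (3.359174)) = 4.751525; f(y_2) = -0.767709
y_3 = 4.751525 - (-0.767709)·(4.751525 - 3.810000)/(-0.767709 - (-1.329737)) = 6.037614; f(y_3) = 1.274504

6.03761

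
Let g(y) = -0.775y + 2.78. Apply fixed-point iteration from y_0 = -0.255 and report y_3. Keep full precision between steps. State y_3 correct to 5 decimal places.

y_1 = g(-0.255000) = 2.977625
y_2 = g(2.977625) = 0.472341
y_3 = g(0.472341) = 2.413936

2.41394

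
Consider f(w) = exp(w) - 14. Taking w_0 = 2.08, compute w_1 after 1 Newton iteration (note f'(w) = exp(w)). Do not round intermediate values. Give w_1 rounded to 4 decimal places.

2.8290

Newton update: w ← w − f(w)/f'(w).
w_0 = 2.080000: f = -5.995531, f' = 8.004469 → w_1 = 2.080000 - (-5.995531)/(8.004469) = 2.829023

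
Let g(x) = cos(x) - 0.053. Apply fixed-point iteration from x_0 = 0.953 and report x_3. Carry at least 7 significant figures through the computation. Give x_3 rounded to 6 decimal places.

x_1 = g(0.953000) = 0.526240
x_2 = g(0.526240) = 0.811702
x_3 = g(0.811702) = 0.635265

0.635265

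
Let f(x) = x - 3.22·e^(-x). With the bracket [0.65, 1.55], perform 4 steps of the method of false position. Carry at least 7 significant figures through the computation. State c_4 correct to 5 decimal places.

1.08654

f(0.650000) = -1.030987, f(1.550000) = 0.866562
step 1: c = 1.138993, f(c) = 0.108139 > 0 → new bracket [0.650000, 1.138993]
step 2: c = 1.092572, f(c) = 0.012737 > 0 → new bracket [0.650000, 1.092572]
step 3: c = 1.087172, f(c) = 0.001488 > 0 → new bracket [0.650000, 1.087172]
step 4: c = 1.086542, f(c) = 0.000174 > 0 → new bracket [0.650000, 1.086542]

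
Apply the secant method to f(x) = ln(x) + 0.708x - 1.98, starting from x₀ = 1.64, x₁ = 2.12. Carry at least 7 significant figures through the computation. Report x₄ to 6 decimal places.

f(x_0) = -0.324184, f(x_1) = 0.272376
x_2 = 2.120000 - (0.272376)·(2.120000 - 1.640000)/(0.272376 - (-0.324184)) = 1.900843; f(x_2) = 0.008094
x_3 = 1.900843 - (0.008094)·(1.900843 - 2.120000)/(0.008094 - (0.272376)) = 1.894131; f(x_3) = -0.000195
x_4 = 1.894131 - (-0.000195)·(1.894131 - 1.900843)/(-0.000195 - (0.008094)) = 1.894289; f(x_4) = 0.000000

1.894289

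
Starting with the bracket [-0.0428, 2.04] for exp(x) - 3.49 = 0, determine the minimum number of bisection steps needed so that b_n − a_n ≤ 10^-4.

15

Initial width b − a = 2.04 − -0.0428 = 2.082800.
After n steps the width is (b−a)/2^n; need (b−a)/2^n ≤ 10^-4.
So n ≥ log₂(2.082800/10^-4) = log₂(20828.0000) ≈ 14.3462.
Hence n = 15.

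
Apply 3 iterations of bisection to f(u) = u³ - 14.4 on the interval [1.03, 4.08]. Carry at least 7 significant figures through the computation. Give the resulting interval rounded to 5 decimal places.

f(1.030000) = -13.307273, f(4.080000) = 53.517312 (opposite signs)
step 1: m = 2.555000, f(m) = 2.279104 > 0 → root in [1.030000, 2.555000]
step 2: m = 1.792500, f(m) = -8.640597 < 0 → root in [1.792500, 2.555000]
step 3: m = 2.173750, f(m) = -4.128620 < 0 → root in [2.173750, 2.555000]

[2.17375, 2.55500]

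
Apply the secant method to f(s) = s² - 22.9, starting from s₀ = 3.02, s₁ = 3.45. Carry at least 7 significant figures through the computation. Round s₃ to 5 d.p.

4.72881

f(s_0) = -13.779600, f(s_1) = -10.997500
s_2 = 3.450000 - (-10.997500)·(3.450000 - 3.020000)/(-10.997500 - (-13.779600)) = 5.149768; f(s_2) = 3.620112
s_3 = 5.149768 - (3.620112)·(5.149768 - 3.450000)/(3.620112 - (-10.997500)) = 4.728814; f(s_3) = -0.538322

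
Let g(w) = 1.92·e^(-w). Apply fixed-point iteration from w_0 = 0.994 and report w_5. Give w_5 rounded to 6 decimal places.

0.773421

w_1 = g(0.994000) = 0.710579
w_2 = g(0.710579) = 0.943410
w_3 = g(0.943410) = 0.747452
w_4 = g(0.747452) = 0.909258
w_5 = g(0.909258) = 0.773421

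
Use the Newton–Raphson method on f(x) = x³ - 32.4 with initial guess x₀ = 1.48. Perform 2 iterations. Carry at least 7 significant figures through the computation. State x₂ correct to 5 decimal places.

f'(x) = 3x²
x_0 = 1.480000: f = -29.158208, f' = 6.571200 → x_1 = 1.480000 - (-29.158208)/(6.571200) = 5.917273
x_1 = 5.917273: f = 174.788100, f' = 105.042357 → x_2 = 5.917273 - (174.788100)/(105.042357) = 4.253296

4.25330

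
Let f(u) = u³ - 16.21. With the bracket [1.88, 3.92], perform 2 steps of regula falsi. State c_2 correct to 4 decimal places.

2.4122

False-position update: c = (a·f(b) − b·f(a))/(f(b) − f(a)); replace the endpoint whose sign matches f(c).
f(1.880000) = -9.565328, f(3.920000) = 44.026288
step 1: c = 2.244110, f(c) = -4.908588 < 0 → new bracket [2.244110, 3.920000]
step 2: c = 2.412217, f(c) = -2.173821 < 0 → new bracket [2.412217, 3.920000]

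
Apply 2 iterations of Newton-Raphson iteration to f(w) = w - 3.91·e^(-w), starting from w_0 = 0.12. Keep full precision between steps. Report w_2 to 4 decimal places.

1.1610

f'(w) = 1 + 3.91·e^(-w)
w_0 = 0.120000: f = -3.347859, f' = 4.467859 → w_1 = 0.120000 - (-3.347859)/(4.467859) = 0.869321
w_1 = 0.869321: f = -0.769893, f' = 2.639214 → w_2 = 0.869321 - (-0.769893)/(2.639214) = 1.161034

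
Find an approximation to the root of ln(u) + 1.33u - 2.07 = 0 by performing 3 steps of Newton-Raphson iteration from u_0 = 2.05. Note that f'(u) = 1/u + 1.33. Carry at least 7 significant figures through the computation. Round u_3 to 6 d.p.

1.337655

u_0 = 2.050000: f = 1.374340, f' = 1.817805 → u_1 = 2.050000 - (1.374340)/(1.817805) = 1.293956
u_1 = 1.293956: f = -0.091334, f' = 2.102824 → u_2 = 1.293956 - (-0.091334)/(2.102824) = 1.337390
u_2 = 1.337390: f = -0.000551, f' = 2.077725 → u_3 = 1.337390 - (-0.000551)/(2.077725) = 1.337655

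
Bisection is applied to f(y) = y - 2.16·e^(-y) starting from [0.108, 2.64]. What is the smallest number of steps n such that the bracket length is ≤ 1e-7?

25

Initial width b − a = 2.64 − 0.108 = 2.532000.
After n steps the width is (b−a)/2^n; need (b−a)/2^n ≤ 1e-7.
So n ≥ log₂(2.532000/1e-7) = log₂(25320000.0000) ≈ 24.5938.
Hence n = 25.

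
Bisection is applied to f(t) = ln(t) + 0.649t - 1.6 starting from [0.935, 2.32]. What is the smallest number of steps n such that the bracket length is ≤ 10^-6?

Initial width b − a = 2.32 − 0.935 = 1.385000.
After n steps the width is (b−a)/2^n; need (b−a)/2^n ≤ 10^-6.
So n ≥ log₂(1.385000/10^-6) = log₂(1385000.0000) ≈ 20.4015.
Hence n = 21.

21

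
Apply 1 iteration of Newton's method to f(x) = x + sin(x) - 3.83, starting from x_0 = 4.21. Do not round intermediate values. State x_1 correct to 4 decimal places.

Newton update: x ← x − f(x)/f'(x).
f'(x) = 1 + cos(x)
x_0 = 4.210000: f = -0.496435, f' = 0.518479 → x_1 = 4.210000 - (-0.496435)/(0.518479) = 5.167482

5.1675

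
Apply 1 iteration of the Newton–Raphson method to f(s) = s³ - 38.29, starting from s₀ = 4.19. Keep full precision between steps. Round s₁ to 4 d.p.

f'(s) = 3s²
s_0 = 4.190000: f = 35.270059, f' = 52.668300 → s_1 = 4.190000 - (35.270059)/(52.668300) = 3.520336

3.5203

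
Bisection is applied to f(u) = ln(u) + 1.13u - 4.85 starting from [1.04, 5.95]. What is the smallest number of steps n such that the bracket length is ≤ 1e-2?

Initial width b − a = 5.95 − 1.04 = 4.910000.
After n steps the width is (b−a)/2^n; need (b−a)/2^n ≤ 1e-2.
So n ≥ log₂(4.910000/1e-2) = log₂(491.0000) ≈ 8.9396.
Hence n = 9.

9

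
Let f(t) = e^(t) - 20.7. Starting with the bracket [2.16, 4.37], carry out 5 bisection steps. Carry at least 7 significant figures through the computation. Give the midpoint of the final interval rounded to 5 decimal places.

f(2.160000) = -12.028862, f(4.370000) = 58.343632 (opposite signs)
step 1: m = 3.265000, f(m) = 5.480111 > 0 → root in [2.160000, 3.265000]
step 2: m = 2.712500, f(m) = -5.633104 < 0 → root in [2.712500, 3.265000]
step 3: m = 2.988750, f(m) = -0.839159 < 0 → root in [2.988750, 3.265000]
step 4: m = 3.126875, f(m) = 2.102610 > 0 → root in [2.988750, 3.126875]
step 5: m = 3.057813, f(m) = 0.580954 > 0 → root in [2.988750, 3.057813]
Midpoint of [2.988750, 3.057813] = 3.023281

3.02328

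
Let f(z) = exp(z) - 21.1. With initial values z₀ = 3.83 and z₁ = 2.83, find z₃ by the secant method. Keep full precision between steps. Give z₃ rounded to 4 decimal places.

f(z_0) = 24.962538, f(z_1) = -4.154539
z_2 = 2.830000 - (-4.154539)·(2.830000 - 3.830000)/(-4.154539 - (24.962538)) = 2.972684; f(z_2) = -1.555695
z_3 = 2.972684 - (-1.555695)·(2.972684 - 2.830000)/(-1.555695 - (-4.154539)) = 3.058096; f(z_3) = 0.186989

3.0581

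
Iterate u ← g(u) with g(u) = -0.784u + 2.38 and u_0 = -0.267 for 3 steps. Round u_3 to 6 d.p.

2.105626

u_1 = g(-0.267000) = 2.589328
u_2 = g(2.589328) = 0.349967
u_3 = g(0.349967) = 2.105626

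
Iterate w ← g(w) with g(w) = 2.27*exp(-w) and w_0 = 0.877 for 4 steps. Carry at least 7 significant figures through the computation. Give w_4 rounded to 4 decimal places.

w_1 = g(0.877000) = 0.944386
w_2 = g(0.944386) = 0.882844
w_3 = g(0.882844) = 0.938883
w_4 = g(0.938883) = 0.887716

0.8877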